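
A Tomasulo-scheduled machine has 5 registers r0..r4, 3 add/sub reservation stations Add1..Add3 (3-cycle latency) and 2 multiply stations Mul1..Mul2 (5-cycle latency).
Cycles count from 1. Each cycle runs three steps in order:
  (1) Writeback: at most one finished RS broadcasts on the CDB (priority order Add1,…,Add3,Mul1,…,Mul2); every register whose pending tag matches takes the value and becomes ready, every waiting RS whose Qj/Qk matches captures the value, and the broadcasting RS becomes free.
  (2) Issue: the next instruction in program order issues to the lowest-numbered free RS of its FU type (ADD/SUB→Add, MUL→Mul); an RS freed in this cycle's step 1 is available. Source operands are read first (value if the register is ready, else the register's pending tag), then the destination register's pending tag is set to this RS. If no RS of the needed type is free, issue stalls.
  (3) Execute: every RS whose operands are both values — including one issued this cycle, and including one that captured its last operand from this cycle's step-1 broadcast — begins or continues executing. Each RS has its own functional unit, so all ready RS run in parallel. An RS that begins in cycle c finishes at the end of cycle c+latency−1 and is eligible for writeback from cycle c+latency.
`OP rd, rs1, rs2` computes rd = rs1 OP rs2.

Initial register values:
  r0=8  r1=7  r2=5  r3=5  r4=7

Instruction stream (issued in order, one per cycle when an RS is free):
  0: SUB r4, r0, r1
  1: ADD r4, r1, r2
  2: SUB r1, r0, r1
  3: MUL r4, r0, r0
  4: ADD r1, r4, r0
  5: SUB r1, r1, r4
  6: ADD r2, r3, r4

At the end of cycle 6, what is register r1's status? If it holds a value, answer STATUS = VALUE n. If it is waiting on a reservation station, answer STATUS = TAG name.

cycle 1: issue SUB r4<-Add1 // r0:8,r1:7,r2:5,r3:5,r4:Add1
cycle 2: issue ADD r4<-Add2 // r0:8,r1:7,r2:5,r3:5,r4:Add2
cycle 3: issue SUB r1<-Add3 // r0:8,r1:Add3,r2:5,r3:5,r4:Add2
cycle 4: CDB Add1=1; issue MUL r4<-Mul1 // r0:8,r1:Add3,r2:5,r3:5,r4:Mul1
cycle 5: CDB Add2=12; issue ADD r1<-Add1 // r0:8,r1:Add1,r2:5,r3:5,r4:Mul1
cycle 6: CDB Add3=1; issue SUB r1<-Add2 // r0:8,r1:Add2,r2:5,r3:5,r4:Mul1

STATUS = TAG Add2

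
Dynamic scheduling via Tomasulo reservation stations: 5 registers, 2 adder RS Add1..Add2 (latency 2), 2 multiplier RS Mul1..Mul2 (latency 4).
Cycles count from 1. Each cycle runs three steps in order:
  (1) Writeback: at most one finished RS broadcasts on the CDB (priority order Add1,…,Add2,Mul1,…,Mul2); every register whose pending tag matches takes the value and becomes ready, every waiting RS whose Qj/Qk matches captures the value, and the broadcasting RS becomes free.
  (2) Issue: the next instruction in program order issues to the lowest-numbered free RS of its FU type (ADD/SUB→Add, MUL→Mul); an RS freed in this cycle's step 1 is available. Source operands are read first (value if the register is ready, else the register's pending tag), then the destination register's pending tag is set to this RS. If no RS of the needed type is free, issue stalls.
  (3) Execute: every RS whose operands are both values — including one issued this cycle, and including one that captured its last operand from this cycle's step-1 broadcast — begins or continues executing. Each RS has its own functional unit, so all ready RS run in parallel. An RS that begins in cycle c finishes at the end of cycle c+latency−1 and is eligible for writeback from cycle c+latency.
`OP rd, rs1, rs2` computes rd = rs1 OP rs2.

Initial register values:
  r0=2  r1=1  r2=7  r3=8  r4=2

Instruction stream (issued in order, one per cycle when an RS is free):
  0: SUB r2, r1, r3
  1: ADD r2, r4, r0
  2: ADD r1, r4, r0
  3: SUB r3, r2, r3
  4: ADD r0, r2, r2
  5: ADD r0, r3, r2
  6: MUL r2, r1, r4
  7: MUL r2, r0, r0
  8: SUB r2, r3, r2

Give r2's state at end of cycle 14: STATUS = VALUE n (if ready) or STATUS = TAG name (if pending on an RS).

cycle 1: issue SUB r2<-Add1 // r0:2,r1:1,r2:Add1,r3:8,r4:2
cycle 2: issue ADD r2<-Add2 // r0:2,r1:1,r2:Add2,r3:8,r4:2
cycle 3: CDB Add1=-7; issue ADD r1<-Add1 // r0:2,r1:Add1,r2:Add2,r3:8,r4:2
cycle 4: CDB Add2=4; issue SUB r3<-Add2 // r0:2,r1:Add1,r2:4,r3:Add2,r4:2
cycle 5: CDB Add1=4; issue ADD r0<-Add1 // r0:Add1,r1:4,r2:4,r3:Add2,r4:2
cycle 6: CDB Add2=-4; issue ADD r0<-Add2 // r0:Add2,r1:4,r2:4,r3:-4,r4:2
cycle 7: CDB Add1=8; issue MUL r2<-Mul1 // r0:Add2,r1:4,r2:Mul1,r3:-4,r4:2
cycle 8: CDB Add2=0; issue MUL r2<-Mul2 // r0:0,r1:4,r2:Mul2,r3:-4,r4:2
cycle 9: issue SUB r2<-Add1 // r0:0,r1:4,r2:Add1,r3:-4,r4:2
cycle 10: - // r0:0,r1:4,r2:Add1,r3:-4,r4:2
cycle 11: CDB Mul1=8 // r0:0,r1:4,r2:Add1,r3:-4,r4:2
cycle 12: CDB Mul2=0 // r0:0,r1:4,r2:Add1,r3:-4,r4:2
cycle 13: - // r0:0,r1:4,r2:Add1,r3:-4,r4:2
cycle 14: CDB Add1=-4 // r0:0,r1:4,r2:-4,r3:-4,r4:2

STATUS = VALUE -4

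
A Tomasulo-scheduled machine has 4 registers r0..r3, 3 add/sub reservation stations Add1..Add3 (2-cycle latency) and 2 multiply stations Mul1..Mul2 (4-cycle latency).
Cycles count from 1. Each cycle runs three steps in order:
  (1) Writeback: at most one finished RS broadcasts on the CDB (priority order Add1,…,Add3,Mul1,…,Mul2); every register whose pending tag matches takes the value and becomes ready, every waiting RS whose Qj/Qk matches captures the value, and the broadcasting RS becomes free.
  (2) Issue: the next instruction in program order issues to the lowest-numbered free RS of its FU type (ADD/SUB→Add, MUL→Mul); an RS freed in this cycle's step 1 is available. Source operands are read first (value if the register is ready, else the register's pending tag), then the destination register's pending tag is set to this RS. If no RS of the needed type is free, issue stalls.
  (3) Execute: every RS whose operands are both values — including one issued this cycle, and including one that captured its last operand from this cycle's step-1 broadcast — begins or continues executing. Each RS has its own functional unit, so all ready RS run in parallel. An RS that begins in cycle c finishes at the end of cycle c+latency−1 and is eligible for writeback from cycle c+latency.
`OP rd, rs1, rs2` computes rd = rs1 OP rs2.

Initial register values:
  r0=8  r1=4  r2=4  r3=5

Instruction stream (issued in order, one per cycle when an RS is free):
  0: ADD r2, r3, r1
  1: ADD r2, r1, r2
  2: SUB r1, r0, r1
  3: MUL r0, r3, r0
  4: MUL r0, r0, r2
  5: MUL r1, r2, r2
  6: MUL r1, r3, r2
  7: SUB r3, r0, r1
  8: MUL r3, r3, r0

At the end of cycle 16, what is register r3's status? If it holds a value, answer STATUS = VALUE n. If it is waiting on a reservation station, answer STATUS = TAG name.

STATUS = TAG Mul2

cycle 1: issue ADD r2<-Add1 // r0:8,r1:4,r2:Add1,r3:5
cycle 2: issue ADD r2<-Add2 // r0:8,r1:4,r2:Add2,r3:5
cycle 3: CDB Add1=9; issue SUB r1<-Add1 // r0:8,r1:Add1,r2:Add2,r3:5
cycle 4: issue MUL r0<-Mul1 // r0:Mul1,r1:Add1,r2:Add2,r3:5
cycle 5: CDB Add1=4; issue MUL r0<-Mul2 // r0:Mul2,r1:4,r2:Add2,r3:5
cycle 6: CDB Add2=13; stall // r0:Mul2,r1:4,r2:13,r3:5
cycle 7: stall // r0:Mul2,r1:4,r2:13,r3:5
cycle 8: CDB Mul1=40; issue MUL r1<-Mul1 // r0:Mul2,r1:Mul1,r2:13,r3:5
cycle 9: stall // r0:Mul2,r1:Mul1,r2:13,r3:5
cycle 10: stall // r0:Mul2,r1:Mul1,r2:13,r3:5
cycle 11: stall // r0:Mul2,r1:Mul1,r2:13,r3:5
cycle 12: CDB Mul1=169; issue MUL r1<-Mul1 // r0:Mul2,r1:Mul1,r2:13,r3:5
cycle 13: CDB Mul2=520; issue SUB r3<-Add1 // r0:520,r1:Mul1,r2:13,r3:Add1
cycle 14: issue MUL r3<-Mul2 // r0:520,r1:Mul1,r2:13,r3:Mul2
cycle 15: - // r0:520,r1:Mul1,r2:13,r3:Mul2
cycle 16: CDB Mul1=65 // r0:520,r1:65,r2:13,r3:Mul2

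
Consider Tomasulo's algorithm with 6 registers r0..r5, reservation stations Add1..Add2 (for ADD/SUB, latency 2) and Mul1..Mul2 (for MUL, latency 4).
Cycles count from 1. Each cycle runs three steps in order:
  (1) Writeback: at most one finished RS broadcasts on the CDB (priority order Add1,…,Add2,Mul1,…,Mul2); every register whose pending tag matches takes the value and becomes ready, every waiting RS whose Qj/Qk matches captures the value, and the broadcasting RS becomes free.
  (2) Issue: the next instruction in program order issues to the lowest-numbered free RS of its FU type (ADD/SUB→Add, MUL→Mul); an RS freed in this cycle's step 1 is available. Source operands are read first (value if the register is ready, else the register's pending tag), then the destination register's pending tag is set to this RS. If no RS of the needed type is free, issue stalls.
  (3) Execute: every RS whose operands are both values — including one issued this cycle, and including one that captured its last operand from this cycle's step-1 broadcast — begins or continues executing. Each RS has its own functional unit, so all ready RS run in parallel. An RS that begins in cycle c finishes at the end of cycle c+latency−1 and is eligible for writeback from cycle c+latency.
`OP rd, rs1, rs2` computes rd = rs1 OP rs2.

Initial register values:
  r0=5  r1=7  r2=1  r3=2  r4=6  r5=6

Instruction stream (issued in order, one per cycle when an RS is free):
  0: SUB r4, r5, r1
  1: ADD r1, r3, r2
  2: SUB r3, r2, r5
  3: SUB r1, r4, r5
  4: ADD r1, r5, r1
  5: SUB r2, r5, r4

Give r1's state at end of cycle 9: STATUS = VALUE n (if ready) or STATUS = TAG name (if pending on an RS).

STATUS = VALUE -1

c1: issue SUB r4<-Add1 | r0:5,r1:7,r2:1,r3:2,r4:Add1,r5:6
c2: issue ADD r1<-Add2 | r0:5,r1:Add2,r2:1,r3:2,r4:Add1,r5:6
c3: CDB Add1=-1; issue SUB r3<-Add1 | r0:5,r1:Add2,r2:1,r3:Add1,r4:-1,r5:6
c4: CDB Add2=3; issue SUB r1<-Add2 | r0:5,r1:Add2,r2:1,r3:Add1,r4:-1,r5:6
c5: CDB Add1=-5; issue ADD r1<-Add1 | r0:5,r1:Add1,r2:1,r3:-5,r4:-1,r5:6
c6: CDB Add2=-7; issue SUB r2<-Add2 | r0:5,r1:Add1,r2:Add2,r3:-5,r4:-1,r5:6
c7: - | r0:5,r1:Add1,r2:Add2,r3:-5,r4:-1,r5:6
c8: CDB Add1=-1 | r0:5,r1:-1,r2:Add2,r3:-5,r4:-1,r5:6
c9: CDB Add2=7 | r0:5,r1:-1,r2:7,r3:-5,r4:-1,r5:6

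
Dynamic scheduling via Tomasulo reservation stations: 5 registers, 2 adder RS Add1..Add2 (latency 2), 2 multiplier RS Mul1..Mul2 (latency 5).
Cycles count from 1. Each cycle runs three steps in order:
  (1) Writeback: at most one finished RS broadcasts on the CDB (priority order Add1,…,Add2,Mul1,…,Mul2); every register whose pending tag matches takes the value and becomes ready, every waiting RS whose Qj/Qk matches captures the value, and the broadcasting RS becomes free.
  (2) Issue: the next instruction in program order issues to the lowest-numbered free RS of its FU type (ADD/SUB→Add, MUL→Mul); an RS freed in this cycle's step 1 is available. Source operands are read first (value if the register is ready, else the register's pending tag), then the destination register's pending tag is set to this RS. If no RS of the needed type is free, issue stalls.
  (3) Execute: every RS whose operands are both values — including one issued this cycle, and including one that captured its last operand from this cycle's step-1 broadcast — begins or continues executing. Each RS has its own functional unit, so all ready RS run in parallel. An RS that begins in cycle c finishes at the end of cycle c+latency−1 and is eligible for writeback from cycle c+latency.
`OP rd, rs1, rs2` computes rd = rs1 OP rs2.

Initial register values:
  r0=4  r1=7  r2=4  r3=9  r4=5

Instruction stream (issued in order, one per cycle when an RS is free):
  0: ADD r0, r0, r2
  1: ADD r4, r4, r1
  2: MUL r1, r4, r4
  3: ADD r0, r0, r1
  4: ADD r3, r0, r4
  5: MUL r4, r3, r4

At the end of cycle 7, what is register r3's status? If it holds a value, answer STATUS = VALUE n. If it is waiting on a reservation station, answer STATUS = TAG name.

  c1: issue ADD r0<-Add1  regs: r0:Add1,r1:7,r2:4,r3:9,r4:5
  c2: issue ADD r4<-Add2  regs: r0:Add1,r1:7,r2:4,r3:9,r4:Add2
  c3: CDB Add1=8; issue MUL r1<-Mul1  regs: r0:8,r1:Mul1,r2:4,r3:9,r4:Add2
  c4: CDB Add2=12; issue ADD r0<-Add1  regs: r0:Add1,r1:Mul1,r2:4,r3:9,r4:12
  c5: issue ADD r3<-Add2  regs: r0:Add1,r1:Mul1,r2:4,r3:Add2,r4:12
  c6: issue MUL r4<-Mul2  regs: r0:Add1,r1:Mul1,r2:4,r3:Add2,r4:Mul2
  c7: -  regs: r0:Add1,r1:Mul1,r2:4,r3:Add2,r4:Mul2

STATUS = TAG Add2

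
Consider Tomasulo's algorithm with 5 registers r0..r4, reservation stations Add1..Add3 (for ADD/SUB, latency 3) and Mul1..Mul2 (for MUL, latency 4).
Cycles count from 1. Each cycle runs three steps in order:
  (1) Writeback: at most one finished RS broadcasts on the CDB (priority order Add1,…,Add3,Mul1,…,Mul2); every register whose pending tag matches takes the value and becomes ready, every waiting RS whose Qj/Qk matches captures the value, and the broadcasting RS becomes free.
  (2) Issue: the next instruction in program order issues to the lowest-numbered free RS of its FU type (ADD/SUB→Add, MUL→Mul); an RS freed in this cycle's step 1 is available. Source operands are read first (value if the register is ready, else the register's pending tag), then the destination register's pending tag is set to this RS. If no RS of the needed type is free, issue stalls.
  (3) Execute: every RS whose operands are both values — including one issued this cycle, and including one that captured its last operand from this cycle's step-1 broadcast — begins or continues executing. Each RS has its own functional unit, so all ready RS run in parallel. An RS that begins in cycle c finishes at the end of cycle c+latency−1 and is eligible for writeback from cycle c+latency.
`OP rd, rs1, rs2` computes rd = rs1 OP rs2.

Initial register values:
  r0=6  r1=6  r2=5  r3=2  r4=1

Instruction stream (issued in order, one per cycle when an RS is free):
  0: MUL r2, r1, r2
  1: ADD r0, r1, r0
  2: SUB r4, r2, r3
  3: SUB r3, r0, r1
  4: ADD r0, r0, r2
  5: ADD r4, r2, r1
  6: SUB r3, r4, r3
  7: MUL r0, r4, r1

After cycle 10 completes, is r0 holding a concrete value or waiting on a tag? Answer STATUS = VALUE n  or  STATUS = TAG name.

cycle 1: issue MUL r2<-Mul1 // r0:6,r1:6,r2:Mul1,r3:2,r4:1
cycle 2: issue ADD r0<-Add1 // r0:Add1,r1:6,r2:Mul1,r3:2,r4:1
cycle 3: issue SUB r4<-Add2 // r0:Add1,r1:6,r2:Mul1,r3:2,r4:Add2
cycle 4: issue SUB r3<-Add3 // r0:Add1,r1:6,r2:Mul1,r3:Add3,r4:Add2
cycle 5: CDB Add1=12; issue ADD r0<-Add1 // r0:Add1,r1:6,r2:Mul1,r3:Add3,r4:Add2
cycle 6: CDB Mul1=30; stall // r0:Add1,r1:6,r2:30,r3:Add3,r4:Add2
cycle 7: stall // r0:Add1,r1:6,r2:30,r3:Add3,r4:Add2
cycle 8: CDB Add3=6; issue ADD r4<-Add3 // r0:Add1,r1:6,r2:30,r3:6,r4:Add3
cycle 9: CDB Add1=42; issue SUB r3<-Add1 // r0:42,r1:6,r2:30,r3:Add1,r4:Add3
cycle 10: CDB Add2=28; issue MUL r0<-Mul1 // r0:Mul1,r1:6,r2:30,r3:Add1,r4:Add3

STATUS = TAG Mul1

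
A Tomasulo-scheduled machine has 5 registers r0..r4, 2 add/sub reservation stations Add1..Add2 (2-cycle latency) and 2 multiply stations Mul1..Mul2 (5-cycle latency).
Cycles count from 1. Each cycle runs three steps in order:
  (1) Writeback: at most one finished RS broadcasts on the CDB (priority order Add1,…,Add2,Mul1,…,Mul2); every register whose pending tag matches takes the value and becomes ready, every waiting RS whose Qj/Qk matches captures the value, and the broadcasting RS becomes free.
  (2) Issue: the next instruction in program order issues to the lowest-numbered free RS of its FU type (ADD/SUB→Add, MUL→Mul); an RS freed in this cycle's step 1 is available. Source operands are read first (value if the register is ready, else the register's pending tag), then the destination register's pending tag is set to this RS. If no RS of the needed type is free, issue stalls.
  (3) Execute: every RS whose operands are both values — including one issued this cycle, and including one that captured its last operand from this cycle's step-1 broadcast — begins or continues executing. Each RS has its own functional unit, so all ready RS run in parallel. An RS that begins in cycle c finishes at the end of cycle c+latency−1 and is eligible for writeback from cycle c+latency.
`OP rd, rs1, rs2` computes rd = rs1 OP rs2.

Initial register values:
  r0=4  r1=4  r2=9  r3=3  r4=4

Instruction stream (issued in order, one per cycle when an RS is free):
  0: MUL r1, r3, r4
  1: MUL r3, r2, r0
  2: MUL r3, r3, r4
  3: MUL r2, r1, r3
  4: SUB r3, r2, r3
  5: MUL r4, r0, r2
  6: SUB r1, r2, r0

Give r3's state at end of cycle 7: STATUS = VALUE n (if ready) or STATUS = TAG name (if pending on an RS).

c1: issue MUL r1<-Mul1 | r0:4,r1:Mul1,r2:9,r3:3,r4:4
c2: issue MUL r3<-Mul2 | r0:4,r1:Mul1,r2:9,r3:Mul2,r4:4
c3: stall | r0:4,r1:Mul1,r2:9,r3:Mul2,r4:4
c4: stall | r0:4,r1:Mul1,r2:9,r3:Mul2,r4:4
c5: stall | r0:4,r1:Mul1,r2:9,r3:Mul2,r4:4
c6: CDB Mul1=12; issue MUL r3<-Mul1 | r0:4,r1:12,r2:9,r3:Mul1,r4:4
c7: CDB Mul2=36; issue MUL r2<-Mul2 | r0:4,r1:12,r2:Mul2,r3:Mul1,r4:4

STATUS = TAG Mul1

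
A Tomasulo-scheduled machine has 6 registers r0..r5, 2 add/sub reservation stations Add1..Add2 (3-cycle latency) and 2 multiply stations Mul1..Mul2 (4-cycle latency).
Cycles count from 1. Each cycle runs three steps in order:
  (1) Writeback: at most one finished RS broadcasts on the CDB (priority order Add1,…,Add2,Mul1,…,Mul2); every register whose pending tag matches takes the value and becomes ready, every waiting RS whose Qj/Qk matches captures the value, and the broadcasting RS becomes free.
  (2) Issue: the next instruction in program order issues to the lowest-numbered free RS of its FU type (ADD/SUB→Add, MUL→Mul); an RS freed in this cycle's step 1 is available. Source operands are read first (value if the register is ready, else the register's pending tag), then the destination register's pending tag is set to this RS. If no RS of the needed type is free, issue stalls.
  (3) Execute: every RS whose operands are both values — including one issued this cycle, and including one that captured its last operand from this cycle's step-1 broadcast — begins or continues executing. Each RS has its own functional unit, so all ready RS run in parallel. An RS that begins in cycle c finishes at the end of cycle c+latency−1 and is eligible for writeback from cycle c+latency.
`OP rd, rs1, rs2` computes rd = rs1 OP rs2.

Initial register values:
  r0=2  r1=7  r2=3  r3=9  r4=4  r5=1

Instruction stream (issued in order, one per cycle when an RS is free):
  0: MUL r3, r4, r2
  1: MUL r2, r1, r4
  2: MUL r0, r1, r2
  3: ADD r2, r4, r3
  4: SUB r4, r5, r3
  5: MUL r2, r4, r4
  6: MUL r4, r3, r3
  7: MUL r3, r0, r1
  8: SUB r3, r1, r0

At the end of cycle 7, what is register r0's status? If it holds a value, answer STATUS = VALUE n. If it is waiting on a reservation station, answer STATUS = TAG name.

STATUS = TAG Mul1

c1: issue MUL r3<-Mul1 | r0:2,r1:7,r2:3,r3:Mul1,r4:4,r5:1
c2: issue MUL r2<-Mul2 | r0:2,r1:7,r2:Mul2,r3:Mul1,r4:4,r5:1
c3: stall | r0:2,r1:7,r2:Mul2,r3:Mul1,r4:4,r5:1
c4: stall | r0:2,r1:7,r2:Mul2,r3:Mul1,r4:4,r5:1
c5: CDB Mul1=12; issue MUL r0<-Mul1 | r0:Mul1,r1:7,r2:Mul2,r3:12,r4:4,r5:1
c6: CDB Mul2=28; issue ADD r2<-Add1 | r0:Mul1,r1:7,r2:Add1,r3:12,r4:4,r5:1
c7: issue SUB r4<-Add2 | r0:Mul1,r1:7,r2:Add1,r3:12,r4:Add2,r5:1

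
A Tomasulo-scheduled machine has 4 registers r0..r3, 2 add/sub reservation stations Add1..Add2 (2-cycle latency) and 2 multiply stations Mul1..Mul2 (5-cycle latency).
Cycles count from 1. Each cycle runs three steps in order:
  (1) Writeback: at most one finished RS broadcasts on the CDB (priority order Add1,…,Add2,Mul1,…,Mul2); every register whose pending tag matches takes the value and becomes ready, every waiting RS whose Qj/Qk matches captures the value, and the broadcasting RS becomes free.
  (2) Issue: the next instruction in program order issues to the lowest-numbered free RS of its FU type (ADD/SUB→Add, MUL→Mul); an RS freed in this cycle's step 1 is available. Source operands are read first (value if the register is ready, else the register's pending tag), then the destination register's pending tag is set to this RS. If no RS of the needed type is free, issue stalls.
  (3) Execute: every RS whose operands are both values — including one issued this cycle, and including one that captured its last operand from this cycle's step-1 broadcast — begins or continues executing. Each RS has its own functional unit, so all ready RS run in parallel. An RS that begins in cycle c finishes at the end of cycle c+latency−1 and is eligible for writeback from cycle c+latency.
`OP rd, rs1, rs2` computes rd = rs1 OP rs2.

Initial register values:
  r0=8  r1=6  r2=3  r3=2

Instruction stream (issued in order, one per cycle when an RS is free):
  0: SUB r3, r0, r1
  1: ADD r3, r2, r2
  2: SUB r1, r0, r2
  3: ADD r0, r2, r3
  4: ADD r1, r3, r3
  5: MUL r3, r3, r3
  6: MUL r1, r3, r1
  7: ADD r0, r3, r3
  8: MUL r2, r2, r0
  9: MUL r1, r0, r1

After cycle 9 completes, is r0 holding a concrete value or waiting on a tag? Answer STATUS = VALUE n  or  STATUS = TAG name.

STATUS = TAG Add1

  c1: issue SUB r3<-Add1  regs: r0:8,r1:6,r2:3,r3:Add1
  c2: issue ADD r3<-Add2  regs: r0:8,r1:6,r2:3,r3:Add2
  c3: CDB Add1=2; issue SUB r1<-Add1  regs: r0:8,r1:Add1,r2:3,r3:Add2
  c4: CDB Add2=6; issue ADD r0<-Add2  regs: r0:Add2,r1:Add1,r2:3,r3:6
  c5: CDB Add1=5; issue ADD r1<-Add1  regs: r0:Add2,r1:Add1,r2:3,r3:6
  c6: CDB Add2=9; issue MUL r3<-Mul1  regs: r0:9,r1:Add1,r2:3,r3:Mul1
  c7: CDB Add1=12; issue MUL r1<-Mul2  regs: r0:9,r1:Mul2,r2:3,r3:Mul1
  c8: issue ADD r0<-Add1  regs: r0:Add1,r1:Mul2,r2:3,r3:Mul1
  c9: stall  regs: r0:Add1,r1:Mul2,r2:3,r3:Mul1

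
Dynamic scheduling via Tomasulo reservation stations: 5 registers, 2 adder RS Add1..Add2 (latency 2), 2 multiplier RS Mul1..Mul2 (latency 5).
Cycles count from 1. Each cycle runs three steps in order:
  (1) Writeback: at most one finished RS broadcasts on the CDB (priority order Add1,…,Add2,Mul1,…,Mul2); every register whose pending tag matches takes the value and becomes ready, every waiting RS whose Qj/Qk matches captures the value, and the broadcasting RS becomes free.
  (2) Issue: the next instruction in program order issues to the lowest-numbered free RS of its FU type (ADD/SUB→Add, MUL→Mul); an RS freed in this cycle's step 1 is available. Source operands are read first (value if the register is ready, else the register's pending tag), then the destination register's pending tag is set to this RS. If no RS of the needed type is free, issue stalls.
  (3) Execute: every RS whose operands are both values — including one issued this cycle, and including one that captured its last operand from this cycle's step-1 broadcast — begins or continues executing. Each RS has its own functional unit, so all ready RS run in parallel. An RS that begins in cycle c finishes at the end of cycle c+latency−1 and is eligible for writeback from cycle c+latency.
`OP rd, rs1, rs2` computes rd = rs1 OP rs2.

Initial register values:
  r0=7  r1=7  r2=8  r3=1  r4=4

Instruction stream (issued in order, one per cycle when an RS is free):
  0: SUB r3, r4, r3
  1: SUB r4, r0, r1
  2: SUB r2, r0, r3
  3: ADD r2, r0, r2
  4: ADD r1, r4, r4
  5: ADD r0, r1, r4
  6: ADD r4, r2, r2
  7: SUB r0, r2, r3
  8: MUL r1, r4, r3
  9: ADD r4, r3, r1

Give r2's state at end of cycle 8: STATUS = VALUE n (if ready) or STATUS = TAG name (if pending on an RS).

c1: issue SUB r3<-Add1 | r0:7,r1:7,r2:8,r3:Add1,r4:4
c2: issue SUB r4<-Add2 | r0:7,r1:7,r2:8,r3:Add1,r4:Add2
c3: CDB Add1=3; issue SUB r2<-Add1 | r0:7,r1:7,r2:Add1,r3:3,r4:Add2
c4: CDB Add2=0; issue ADD r2<-Add2 | r0:7,r1:7,r2:Add2,r3:3,r4:0
c5: CDB Add1=4; issue ADD r1<-Add1 | r0:7,r1:Add1,r2:Add2,r3:3,r4:0
c6: stall | r0:7,r1:Add1,r2:Add2,r3:3,r4:0
c7: CDB Add1=0; issue ADD r0<-Add1 | r0:Add1,r1:0,r2:Add2,r3:3,r4:0
c8: CDB Add2=11; issue ADD r4<-Add2 | r0:Add1,r1:0,r2:11,r3:3,r4:Add2

STATUS = VALUE 11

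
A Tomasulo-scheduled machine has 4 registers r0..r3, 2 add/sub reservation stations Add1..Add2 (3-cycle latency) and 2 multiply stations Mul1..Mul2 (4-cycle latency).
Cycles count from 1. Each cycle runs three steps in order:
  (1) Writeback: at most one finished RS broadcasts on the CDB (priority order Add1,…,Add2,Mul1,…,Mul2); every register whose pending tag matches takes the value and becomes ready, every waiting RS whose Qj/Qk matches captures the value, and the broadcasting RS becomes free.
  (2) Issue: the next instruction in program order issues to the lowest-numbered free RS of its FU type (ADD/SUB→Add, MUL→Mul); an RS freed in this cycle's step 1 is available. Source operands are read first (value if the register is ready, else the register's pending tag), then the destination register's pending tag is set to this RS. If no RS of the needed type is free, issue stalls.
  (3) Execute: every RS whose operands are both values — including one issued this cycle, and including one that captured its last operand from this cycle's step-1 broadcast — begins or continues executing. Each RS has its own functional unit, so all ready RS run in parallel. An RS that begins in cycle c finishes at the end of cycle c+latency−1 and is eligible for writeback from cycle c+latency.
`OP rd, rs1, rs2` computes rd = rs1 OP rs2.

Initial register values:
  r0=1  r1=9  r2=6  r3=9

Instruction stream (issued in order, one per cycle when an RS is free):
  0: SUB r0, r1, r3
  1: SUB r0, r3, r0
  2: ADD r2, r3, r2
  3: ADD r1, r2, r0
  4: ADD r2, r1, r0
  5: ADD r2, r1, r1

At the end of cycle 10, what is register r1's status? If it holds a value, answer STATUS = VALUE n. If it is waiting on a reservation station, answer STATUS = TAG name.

STATUS = TAG Add1

cycle 1: issue SUB r0<-Add1 // r0:Add1,r1:9,r2:6,r3:9
cycle 2: issue SUB r0<-Add2 // r0:Add2,r1:9,r2:6,r3:9
cycle 3: stall // r0:Add2,r1:9,r2:6,r3:9
cycle 4: CDB Add1=0; issue ADD r2<-Add1 // r0:Add2,r1:9,r2:Add1,r3:9
cycle 5: stall // r0:Add2,r1:9,r2:Add1,r3:9
cycle 6: stall // r0:Add2,r1:9,r2:Add1,r3:9
cycle 7: CDB Add1=15; issue ADD r1<-Add1 // r0:Add2,r1:Add1,r2:15,r3:9
cycle 8: CDB Add2=9; issue ADD r2<-Add2 // r0:9,r1:Add1,r2:Add2,r3:9
cycle 9: stall // r0:9,r1:Add1,r2:Add2,r3:9
cycle 10: stall // r0:9,r1:Add1,r2:Add2,r3:9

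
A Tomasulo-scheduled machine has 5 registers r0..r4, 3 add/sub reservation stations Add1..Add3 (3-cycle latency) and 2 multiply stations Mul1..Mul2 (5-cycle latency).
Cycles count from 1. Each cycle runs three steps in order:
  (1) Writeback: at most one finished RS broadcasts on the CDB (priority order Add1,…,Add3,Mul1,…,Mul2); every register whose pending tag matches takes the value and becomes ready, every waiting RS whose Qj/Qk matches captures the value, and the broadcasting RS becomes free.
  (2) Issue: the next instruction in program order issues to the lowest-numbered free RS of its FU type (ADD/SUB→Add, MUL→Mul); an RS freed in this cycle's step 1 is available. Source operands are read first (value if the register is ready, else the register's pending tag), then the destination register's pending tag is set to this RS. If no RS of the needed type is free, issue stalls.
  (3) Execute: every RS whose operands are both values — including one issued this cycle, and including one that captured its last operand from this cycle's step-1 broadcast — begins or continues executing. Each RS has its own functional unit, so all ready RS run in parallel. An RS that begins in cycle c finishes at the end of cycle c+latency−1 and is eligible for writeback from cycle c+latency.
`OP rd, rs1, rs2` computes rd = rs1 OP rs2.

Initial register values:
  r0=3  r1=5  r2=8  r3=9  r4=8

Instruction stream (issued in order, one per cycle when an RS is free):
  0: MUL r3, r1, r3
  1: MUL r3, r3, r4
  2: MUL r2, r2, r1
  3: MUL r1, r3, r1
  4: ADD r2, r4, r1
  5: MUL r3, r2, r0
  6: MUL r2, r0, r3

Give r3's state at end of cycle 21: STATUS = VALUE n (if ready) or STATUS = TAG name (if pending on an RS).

STATUS = TAG Mul2

cycle 1: issue MUL r3<-Mul1 // r0:3,r1:5,r2:8,r3:Mul1,r4:8
cycle 2: issue MUL r3<-Mul2 // r0:3,r1:5,r2:8,r3:Mul2,r4:8
cycle 3: stall // r0:3,r1:5,r2:8,r3:Mul2,r4:8
cycle 4: stall // r0:3,r1:5,r2:8,r3:Mul2,r4:8
cycle 5: stall // r0:3,r1:5,r2:8,r3:Mul2,r4:8
cycle 6: CDB Mul1=45; issue MUL r2<-Mul1 // r0:3,r1:5,r2:Mul1,r3:Mul2,r4:8
cycle 7: stall // r0:3,r1:5,r2:Mul1,r3:Mul2,r4:8
cycle 8: stall // r0:3,r1:5,r2:Mul1,r3:Mul2,r4:8
cycle 9: stall // r0:3,r1:5,r2:Mul1,r3:Mul2,r4:8
cycle 10: stall // r0:3,r1:5,r2:Mul1,r3:Mul2,r4:8
cycle 11: CDB Mul1=40; issue MUL r1<-Mul1 // r0:3,r1:Mul1,r2:40,r3:Mul2,r4:8
cycle 12: CDB Mul2=360; issue ADD r2<-Add1 // r0:3,r1:Mul1,r2:Add1,r3:360,r4:8
cycle 13: issue MUL r3<-Mul2 // r0:3,r1:Mul1,r2:Add1,r3:Mul2,r4:8
cycle 14: stall // r0:3,r1:Mul1,r2:Add1,r3:Mul2,r4:8
cycle 15: stall // r0:3,r1:Mul1,r2:Add1,r3:Mul2,r4:8
cycle 16: stall // r0:3,r1:Mul1,r2:Add1,r3:Mul2,r4:8
cycle 17: CDB Mul1=1800; issue MUL r2<-Mul1 // r0:3,r1:1800,r2:Mul1,r3:Mul2,r4:8
cycle 18: - // r0:3,r1:1800,r2:Mul1,r3:Mul2,r4:8
cycle 19: - // r0:3,r1:1800,r2:Mul1,r3:Mul2,r4:8
cycle 20: CDB Add1=1808 // r0:3,r1:1800,r2:Mul1,r3:Mul2,r4:8
cycle 21: - // r0:3,r1:1800,r2:Mul1,r3:Mul2,r4:8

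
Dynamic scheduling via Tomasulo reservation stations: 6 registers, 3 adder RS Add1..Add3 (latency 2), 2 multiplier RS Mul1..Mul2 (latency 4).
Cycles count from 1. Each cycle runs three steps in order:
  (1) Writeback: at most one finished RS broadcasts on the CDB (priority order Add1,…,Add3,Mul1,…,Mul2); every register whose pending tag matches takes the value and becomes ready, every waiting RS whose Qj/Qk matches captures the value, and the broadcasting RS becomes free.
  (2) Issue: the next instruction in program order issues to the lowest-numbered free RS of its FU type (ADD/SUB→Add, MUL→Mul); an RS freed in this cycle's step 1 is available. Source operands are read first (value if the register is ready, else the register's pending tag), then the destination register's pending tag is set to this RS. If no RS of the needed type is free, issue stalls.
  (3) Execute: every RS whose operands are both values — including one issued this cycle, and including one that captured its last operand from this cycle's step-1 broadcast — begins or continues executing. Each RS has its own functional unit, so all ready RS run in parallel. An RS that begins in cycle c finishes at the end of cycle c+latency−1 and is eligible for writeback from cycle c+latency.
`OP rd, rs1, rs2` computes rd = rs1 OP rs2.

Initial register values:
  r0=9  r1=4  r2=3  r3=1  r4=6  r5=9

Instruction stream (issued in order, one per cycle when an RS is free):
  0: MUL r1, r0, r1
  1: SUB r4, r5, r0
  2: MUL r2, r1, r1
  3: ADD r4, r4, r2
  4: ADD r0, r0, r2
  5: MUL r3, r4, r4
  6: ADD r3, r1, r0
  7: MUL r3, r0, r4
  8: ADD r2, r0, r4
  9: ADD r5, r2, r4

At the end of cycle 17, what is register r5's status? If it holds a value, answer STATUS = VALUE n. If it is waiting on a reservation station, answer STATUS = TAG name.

c1: issue MUL r1<-Mul1 | r0:9,r1:Mul1,r2:3,r3:1,r4:6,r5:9
c2: issue SUB r4<-Add1 | r0:9,r1:Mul1,r2:3,r3:1,r4:Add1,r5:9
c3: issue MUL r2<-Mul2 | r0:9,r1:Mul1,r2:Mul2,r3:1,r4:Add1,r5:9
c4: CDB Add1=0; issue ADD r4<-Add1 | r0:9,r1:Mul1,r2:Mul2,r3:1,r4:Add1,r5:9
c5: CDB Mul1=36; issue ADD r0<-Add2 | r0:Add2,r1:36,r2:Mul2,r3:1,r4:Add1,r5:9
c6: issue MUL r3<-Mul1 | r0:Add2,r1:36,r2:Mul2,r3:Mul1,r4:Add1,r5:9
c7: issue ADD r3<-Add3 | r0:Add2,r1:36,r2:Mul2,r3:Add3,r4:Add1,r5:9
c8: stall | r0:Add2,r1:36,r2:Mul2,r3:Add3,r4:Add1,r5:9
c9: CDB Mul2=1296; issue MUL r3<-Mul2 | r0:Add2,r1:36,r2:1296,r3:Mul2,r4:Add1,r5:9
c10: stall | r0:Add2,r1:36,r2:1296,r3:Mul2,r4:Add1,r5:9
c11: CDB Add1=1296; issue ADD r2<-Add1 | r0:Add2,r1:36,r2:Add1,r3:Mul2,r4:1296,r5:9
c12: CDB Add2=1305; issue ADD r5<-Add2 | r0:1305,r1:36,r2:Add1,r3:Mul2,r4:1296,r5:Add2
c13: - | r0:1305,r1:36,r2:Add1,r3:Mul2,r4:1296,r5:Add2
c14: CDB Add1=2601 | r0:1305,r1:36,r2:2601,r3:Mul2,r4:1296,r5:Add2
c15: CDB Add3=1341 | r0:1305,r1:36,r2:2601,r3:Mul2,r4:1296,r5:Add2
c16: CDB Add2=3897 | r0:1305,r1:36,r2:2601,r3:Mul2,r4:1296,r5:3897
c17: CDB Mul1=1679616 | r0:1305,r1:36,r2:2601,r3:Mul2,r4:1296,r5:3897

STATUS = VALUE 3897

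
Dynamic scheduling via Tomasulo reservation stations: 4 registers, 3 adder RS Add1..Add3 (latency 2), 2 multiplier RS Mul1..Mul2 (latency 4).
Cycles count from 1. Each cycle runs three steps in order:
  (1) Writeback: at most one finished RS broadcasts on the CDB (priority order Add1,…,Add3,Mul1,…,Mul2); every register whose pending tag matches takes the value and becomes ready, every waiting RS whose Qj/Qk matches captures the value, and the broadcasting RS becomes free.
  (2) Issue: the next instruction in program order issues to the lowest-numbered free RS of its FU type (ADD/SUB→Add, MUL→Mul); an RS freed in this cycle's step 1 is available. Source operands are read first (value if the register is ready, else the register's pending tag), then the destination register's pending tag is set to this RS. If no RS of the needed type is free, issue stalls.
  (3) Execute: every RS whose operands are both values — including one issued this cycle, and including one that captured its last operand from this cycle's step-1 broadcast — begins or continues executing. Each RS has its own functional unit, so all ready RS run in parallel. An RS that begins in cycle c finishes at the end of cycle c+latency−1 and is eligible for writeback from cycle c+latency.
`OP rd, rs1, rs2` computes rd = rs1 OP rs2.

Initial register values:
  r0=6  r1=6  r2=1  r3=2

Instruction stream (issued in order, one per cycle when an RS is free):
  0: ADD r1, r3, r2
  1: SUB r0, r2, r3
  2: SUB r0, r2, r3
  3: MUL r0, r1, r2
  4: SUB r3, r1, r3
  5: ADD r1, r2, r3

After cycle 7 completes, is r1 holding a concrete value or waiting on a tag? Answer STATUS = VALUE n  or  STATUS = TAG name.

STATUS = TAG Add2

cycle 1: issue ADD r1<-Add1 // r0:6,r1:Add1,r2:1,r3:2
cycle 2: issue SUB r0<-Add2 // r0:Add2,r1:Add1,r2:1,r3:2
cycle 3: CDB Add1=3; issue SUB r0<-Add1 // r0:Add1,r1:3,r2:1,r3:2
cycle 4: CDB Add2=-1; issue MUL r0<-Mul1 // r0:Mul1,r1:3,r2:1,r3:2
cycle 5: CDB Add1=-1; issue SUB r3<-Add1 // r0:Mul1,r1:3,r2:1,r3:Add1
cycle 6: issue ADD r1<-Add2 // r0:Mul1,r1:Add2,r2:1,r3:Add1
cycle 7: CDB Add1=1 // r0:Mul1,r1:Add2,r2:1,r3:1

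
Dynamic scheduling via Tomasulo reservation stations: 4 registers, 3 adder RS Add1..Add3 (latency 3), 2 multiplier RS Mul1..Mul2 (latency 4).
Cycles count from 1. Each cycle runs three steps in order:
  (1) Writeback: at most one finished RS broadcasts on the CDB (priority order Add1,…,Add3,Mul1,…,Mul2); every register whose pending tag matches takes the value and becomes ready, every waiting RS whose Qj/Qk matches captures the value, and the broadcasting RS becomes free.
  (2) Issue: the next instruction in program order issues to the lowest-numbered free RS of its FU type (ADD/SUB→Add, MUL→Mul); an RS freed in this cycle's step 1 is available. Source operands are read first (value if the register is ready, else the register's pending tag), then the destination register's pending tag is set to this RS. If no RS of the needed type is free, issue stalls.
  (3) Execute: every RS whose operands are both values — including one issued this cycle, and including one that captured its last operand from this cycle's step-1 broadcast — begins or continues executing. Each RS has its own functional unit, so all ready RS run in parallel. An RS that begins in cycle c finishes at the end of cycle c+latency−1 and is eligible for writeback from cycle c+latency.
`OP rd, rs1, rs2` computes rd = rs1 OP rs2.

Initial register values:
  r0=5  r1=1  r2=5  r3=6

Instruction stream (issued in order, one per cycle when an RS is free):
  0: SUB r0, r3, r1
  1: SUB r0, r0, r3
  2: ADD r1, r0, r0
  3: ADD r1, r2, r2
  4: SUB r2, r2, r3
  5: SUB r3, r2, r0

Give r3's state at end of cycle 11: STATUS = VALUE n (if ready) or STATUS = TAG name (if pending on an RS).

  c1: issue SUB r0<-Add1  regs: r0:Add1,r1:1,r2:5,r3:6
  c2: issue SUB r0<-Add2  regs: r0:Add2,r1:1,r2:5,r3:6
  c3: issue ADD r1<-Add3  regs: r0:Add2,r1:Add3,r2:5,r3:6
  c4: CDB Add1=5; issue ADD r1<-Add1  regs: r0:Add2,r1:Add1,r2:5,r3:6
  c5: stall  regs: r0:Add2,r1:Add1,r2:5,r3:6
  c6: stall  regs: r0:Add2,r1:Add1,r2:5,r3:6
  c7: CDB Add1=10; issue SUB r2<-Add1  regs: r0:Add2,r1:10,r2:Add1,r3:6
  c8: CDB Add2=-1; issue SUB r3<-Add2  regs: r0:-1,r1:10,r2:Add1,r3:Add2
  c9: -  regs: r0:-1,r1:10,r2:Add1,r3:Add2
  c10: CDB Add1=-1  regs: r0:-1,r1:10,r2:-1,r3:Add2
  c11: CDB Add3=-2  regs: r0:-1,r1:10,r2:-1,r3:Add2

STATUS = TAG Add2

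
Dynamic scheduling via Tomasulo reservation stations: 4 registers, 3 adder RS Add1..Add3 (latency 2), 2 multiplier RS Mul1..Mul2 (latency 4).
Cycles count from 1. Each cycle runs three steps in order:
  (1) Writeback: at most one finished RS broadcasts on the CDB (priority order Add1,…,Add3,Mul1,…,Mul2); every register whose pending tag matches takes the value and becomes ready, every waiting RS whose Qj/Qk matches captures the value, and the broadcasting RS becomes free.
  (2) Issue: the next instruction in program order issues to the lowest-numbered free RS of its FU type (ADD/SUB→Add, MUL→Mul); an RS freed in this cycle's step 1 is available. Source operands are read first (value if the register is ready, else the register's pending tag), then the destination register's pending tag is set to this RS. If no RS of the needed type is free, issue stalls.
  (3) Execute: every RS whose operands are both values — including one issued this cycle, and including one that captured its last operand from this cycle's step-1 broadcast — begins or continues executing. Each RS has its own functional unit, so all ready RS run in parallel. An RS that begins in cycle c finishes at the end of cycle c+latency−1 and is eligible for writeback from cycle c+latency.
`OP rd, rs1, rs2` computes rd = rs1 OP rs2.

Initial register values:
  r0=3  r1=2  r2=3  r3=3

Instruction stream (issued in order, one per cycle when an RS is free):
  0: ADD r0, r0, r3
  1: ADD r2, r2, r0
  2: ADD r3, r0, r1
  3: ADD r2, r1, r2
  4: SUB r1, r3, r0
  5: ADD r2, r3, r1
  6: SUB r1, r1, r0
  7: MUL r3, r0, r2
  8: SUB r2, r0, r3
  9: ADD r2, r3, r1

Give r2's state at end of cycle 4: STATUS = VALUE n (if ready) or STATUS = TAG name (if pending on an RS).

STATUS = TAG Add3

cycle 1: issue ADD r0<-Add1 // r0:Add1,r1:2,r2:3,r3:3
cycle 2: issue ADD r2<-Add2 // r0:Add1,r1:2,r2:Add2,r3:3
cycle 3: CDB Add1=6; issue ADD r3<-Add1 // r0:6,r1:2,r2:Add2,r3:Add1
cycle 4: issue ADD r2<-Add3 // r0:6,r1:2,r2:Add3,r3:Add1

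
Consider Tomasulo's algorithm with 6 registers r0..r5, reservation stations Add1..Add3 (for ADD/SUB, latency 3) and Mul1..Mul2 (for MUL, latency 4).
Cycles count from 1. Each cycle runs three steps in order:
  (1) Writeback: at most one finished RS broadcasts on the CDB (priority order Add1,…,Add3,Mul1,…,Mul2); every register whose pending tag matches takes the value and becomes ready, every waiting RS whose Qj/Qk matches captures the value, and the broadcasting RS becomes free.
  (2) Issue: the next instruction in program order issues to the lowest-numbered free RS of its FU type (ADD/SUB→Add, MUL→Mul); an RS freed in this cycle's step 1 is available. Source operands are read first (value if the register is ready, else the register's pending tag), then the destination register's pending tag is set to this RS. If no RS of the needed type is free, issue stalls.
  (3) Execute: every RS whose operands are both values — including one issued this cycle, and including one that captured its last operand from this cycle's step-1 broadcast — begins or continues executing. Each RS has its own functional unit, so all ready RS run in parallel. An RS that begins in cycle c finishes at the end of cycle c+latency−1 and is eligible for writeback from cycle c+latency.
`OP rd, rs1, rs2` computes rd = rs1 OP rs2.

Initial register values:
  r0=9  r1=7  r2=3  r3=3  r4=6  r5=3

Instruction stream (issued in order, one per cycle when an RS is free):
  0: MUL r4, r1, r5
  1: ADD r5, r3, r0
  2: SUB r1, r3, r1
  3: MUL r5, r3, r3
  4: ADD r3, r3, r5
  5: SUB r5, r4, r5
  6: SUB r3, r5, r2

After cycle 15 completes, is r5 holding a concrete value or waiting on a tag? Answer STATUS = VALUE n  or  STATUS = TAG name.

STATUS = VALUE 12

c1: issue MUL r4<-Mul1 | r0:9,r1:7,r2:3,r3:3,r4:Mul1,r5:3
c2: issue ADD r5<-Add1 | r0:9,r1:7,r2:3,r3:3,r4:Mul1,r5:Add1
c3: issue SUB r1<-Add2 | r0:9,r1:Add2,r2:3,r3:3,r4:Mul1,r5:Add1
c4: issue MUL r5<-Mul2 | r0:9,r1:Add2,r2:3,r3:3,r4:Mul1,r5:Mul2
c5: CDB Add1=12; issue ADD r3<-Add1 | r0:9,r1:Add2,r2:3,r3:Add1,r4:Mul1,r5:Mul2
c6: CDB Add2=-4; issue SUB r5<-Add2 | r0:9,r1:-4,r2:3,r3:Add1,r4:Mul1,r5:Add2
c7: CDB Mul1=21; issue SUB r3<-Add3 | r0:9,r1:-4,r2:3,r3:Add3,r4:21,r5:Add2
c8: CDB Mul2=9 | r0:9,r1:-4,r2:3,r3:Add3,r4:21,r5:Add2
c9: - | r0:9,r1:-4,r2:3,r3:Add3,r4:21,r5:Add2
c10: - | r0:9,r1:-4,r2:3,r3:Add3,r4:21,r5:Add2
c11: CDB Add1=12 | r0:9,r1:-4,r2:3,r3:Add3,r4:21,r5:Add2
c12: CDB Add2=12 | r0:9,r1:-4,r2:3,r3:Add3,r4:21,r5:12
c13: - | r0:9,r1:-4,r2:3,r3:Add3,r4:21,r5:12
c14: - | r0:9,r1:-4,r2:3,r3:Add3,r4:21,r5:12
c15: CDB Add3=9 | r0:9,r1:-4,r2:3,r3:9,r4:21,r5:12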